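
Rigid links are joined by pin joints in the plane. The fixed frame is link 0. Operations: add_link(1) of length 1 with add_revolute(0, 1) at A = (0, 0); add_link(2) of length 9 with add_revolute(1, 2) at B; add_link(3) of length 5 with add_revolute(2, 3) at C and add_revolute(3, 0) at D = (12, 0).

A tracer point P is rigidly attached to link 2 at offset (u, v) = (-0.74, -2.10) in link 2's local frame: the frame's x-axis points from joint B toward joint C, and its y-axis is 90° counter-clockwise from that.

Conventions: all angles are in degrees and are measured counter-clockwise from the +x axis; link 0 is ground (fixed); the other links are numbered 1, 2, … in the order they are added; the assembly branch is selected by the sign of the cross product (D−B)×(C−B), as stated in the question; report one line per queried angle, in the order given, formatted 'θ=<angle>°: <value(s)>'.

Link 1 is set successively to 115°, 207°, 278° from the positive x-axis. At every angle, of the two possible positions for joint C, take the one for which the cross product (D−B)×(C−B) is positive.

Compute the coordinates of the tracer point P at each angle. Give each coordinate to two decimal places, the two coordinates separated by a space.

A=(0,0), D=(12.00,0)
θ=115°: B = A + 1.00·(cos115°, sin115°) = (-0.4226, 0.9063)
θ=115°: |BD| = 12.4556
θ=115°: circle(B,9.00) ∩ circle(D,5.00): a=8.4758, h=3.0267
θ=115°:   candidates: C₊=(8.2509,3.3083) cross=37.699; C₋=(7.8105,-2.7291) cross=-37.699
θ=115°:   branch + wants cross > 0 → take C=(8.2509,3.3083) (cross=37.699)
θ=115°: ex = (C−B)/|BC| = (0.9637,0.2669); ey = (-0.2669,0.9637)
θ=115°: P = B + -0.74·ex + -2.10·ey = (-0.5753,-1.3150)
θ=207°: B = A + 1.00·(cos207°, sin207°) = (-0.8910, -0.4540)
θ=207°: |BD| = 12.8990
θ=207°: circle(B,9.00) ∩ circle(D,5.00): a=8.6202, h=2.5869
θ=207°:   candidates: C₊=(7.6328,2.4347) cross=33.368; C₋=(7.8149,-2.7359) cross=-33.368
θ=207°:   branch + wants cross > 0 → take C=(7.6328,2.4347) (cross=33.368)
θ=207°: ex = (C−B)/|BC| = (0.9471,0.3210); ey = (-0.3210,0.9471)
θ=207°: P = B + -0.74·ex + -2.10·ey = (-0.9178,-2.6804)
θ=278°: B = A + 1.00·(cos278°, sin278°) = (0.1392, -0.9903)
θ=278°: |BD| = 11.9021
θ=278°: circle(B,9.00) ∩ circle(D,5.00): a=8.3036, h=3.4714
θ=278°:   candidates: C₊=(8.1251,3.1600) cross=41.317; C₋=(8.7028,-3.7588) cross=-41.317
θ=278°:   branch + wants cross > 0 → take C=(8.1251,3.1600) (cross=41.317)
θ=278°: ex = (C−B)/|BC| = (0.8873,0.4611); ey = (-0.4611,0.8873)
θ=278°: P = B + -0.74·ex + -2.10·ey = (0.4509,-3.1949)

θ=115°: -0.58 -1.32
θ=207°: -0.92 -2.68
θ=278°: 0.45 -3.19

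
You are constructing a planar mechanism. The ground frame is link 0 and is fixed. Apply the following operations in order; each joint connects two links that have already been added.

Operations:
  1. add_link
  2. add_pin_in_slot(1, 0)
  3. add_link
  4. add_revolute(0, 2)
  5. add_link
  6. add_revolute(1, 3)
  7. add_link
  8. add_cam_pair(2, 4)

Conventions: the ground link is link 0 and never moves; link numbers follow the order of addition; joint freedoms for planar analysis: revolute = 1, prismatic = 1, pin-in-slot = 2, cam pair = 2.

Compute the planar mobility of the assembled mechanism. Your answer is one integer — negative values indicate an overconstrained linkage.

(L,J1,J2)=(1,0,0); link0 fixed
link1: (2,0,0)
PS 1-0 [J2]: (2,0,1)
link2: (3,0,1)
R 0-2 [J1]: (3,1,1)
link3: (4,1,1)
R 1-3 [J1]: (4,2,1)
link4: (5,2,1)
C 2-4 [J2]: (5,2,2)
Grübler: 3·4 − 2·2 − 2 = 6

M = 6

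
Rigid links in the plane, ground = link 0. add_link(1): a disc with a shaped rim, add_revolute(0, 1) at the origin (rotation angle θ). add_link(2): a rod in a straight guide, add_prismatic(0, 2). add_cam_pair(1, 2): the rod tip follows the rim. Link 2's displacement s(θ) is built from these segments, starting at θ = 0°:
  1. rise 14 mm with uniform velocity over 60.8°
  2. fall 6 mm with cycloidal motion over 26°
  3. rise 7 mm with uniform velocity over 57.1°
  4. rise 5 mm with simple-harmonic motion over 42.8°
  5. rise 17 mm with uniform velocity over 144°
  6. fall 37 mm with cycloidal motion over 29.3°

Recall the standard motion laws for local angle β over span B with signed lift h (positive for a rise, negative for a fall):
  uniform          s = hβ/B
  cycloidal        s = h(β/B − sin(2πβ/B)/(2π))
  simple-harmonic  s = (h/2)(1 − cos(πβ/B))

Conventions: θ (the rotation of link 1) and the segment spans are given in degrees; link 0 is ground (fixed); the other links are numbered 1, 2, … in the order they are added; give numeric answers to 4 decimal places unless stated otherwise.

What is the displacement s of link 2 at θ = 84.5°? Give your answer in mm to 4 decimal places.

segment 1 (0° to 60.8°, uniform, h = 14) is passed completely: s = 0.0000 + (14) = 14.0000
θ = 84.5° falls in segment 2 (60.8° to 86.8°, cycloidal, h = -6): β = 84.5 − 60.8 = 23.7°, B = 26°; Δs = -6·(0.9115 − sin(2π·0.9115)/(2π)) = -5.9731; s = 14.0000 − 5.9731 = 8.0269

8.0269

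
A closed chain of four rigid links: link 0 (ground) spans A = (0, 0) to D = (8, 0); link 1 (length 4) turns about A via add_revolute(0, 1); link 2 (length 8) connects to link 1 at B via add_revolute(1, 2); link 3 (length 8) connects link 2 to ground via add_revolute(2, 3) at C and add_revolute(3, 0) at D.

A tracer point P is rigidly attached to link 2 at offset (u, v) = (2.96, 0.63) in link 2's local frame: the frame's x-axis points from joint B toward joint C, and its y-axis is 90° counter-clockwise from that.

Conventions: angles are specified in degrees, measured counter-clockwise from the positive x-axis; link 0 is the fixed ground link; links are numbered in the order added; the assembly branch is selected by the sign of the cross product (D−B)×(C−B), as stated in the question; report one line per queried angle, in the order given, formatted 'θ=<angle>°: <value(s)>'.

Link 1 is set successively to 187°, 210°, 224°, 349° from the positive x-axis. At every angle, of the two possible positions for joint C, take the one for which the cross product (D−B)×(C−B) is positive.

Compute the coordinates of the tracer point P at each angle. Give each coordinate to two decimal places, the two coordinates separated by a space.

A=(0,0), D=(8.00,0)
θ=187°: B = A + 4.00·(cos187°, sin187°) = (-3.9702, -0.4875)
θ=187°: |BD| = 11.9801
θ=187°: circle(B,8.00) ∩ circle(D,8.00): a=5.9901, h=5.3028
θ=187°:   candidates: C₊=(1.7991,5.0546) cross=63.528; C₋=(2.2307,-5.5421) cross=-63.528
θ=187°:   branch + wants cross > 0 → take C=(1.7991,5.0546) (cross=63.528)
θ=187°: ex = (C−B)/|BC| = (0.7212,0.6928); ey = (-0.6928,0.7212)
θ=187°: P = B + 2.96·ex + 0.63·ey = (-2.2720,2.0174)
θ=210°: B = A + 4.00·(cos210°, sin210°) = (-3.4641, -2.0000)
θ=210°: |BD| = 11.6373
θ=210°: circle(B,8.00) ∩ circle(D,8.00): a=5.8186, h=5.4903
θ=210°:   candidates: C₊=(1.3244,4.4086) cross=63.892; C₋=(3.2115,-6.4086) cross=-63.892
θ=210°:   branch + wants cross > 0 → take C=(1.3244,4.4086) (cross=63.892)
θ=210°: ex = (C−B)/|BC| = (0.5986,0.8011); ey = (-0.8011,0.5986)
θ=210°: P = B + 2.96·ex + 0.63·ey = (-2.1970,0.7483)
θ=224°: B = A + 4.00·(cos224°, sin224°) = (-2.8774, -2.7786)
θ=224°: |BD| = 11.2267
θ=224°: circle(B,8.00) ∩ circle(D,8.00): a=5.6133, h=5.7000
θ=224°:   candidates: C₊=(1.1505,4.1334) cross=63.992; C₋=(3.9721,-6.9120) cross=-63.992
θ=224°:   branch + wants cross > 0 → take C=(1.1505,4.1334) (cross=63.992)
θ=224°: ex = (C−B)/|BC| = (0.5035,0.8640); ey = (-0.8640,0.5035)
θ=224°: P = B + 2.96·ex + 0.63·ey = (-1.9314,0.0960)
θ=349°: B = A + 4.00·(cos349°, sin349°) = (3.9265, -0.7632)
θ=349°: |BD| = 4.1444
θ=349°: circle(B,8.00) ∩ circle(D,8.00): a=2.0722, h=7.7270
θ=349°:   candidates: C₊=(4.5402,7.2132) cross=32.023; C₋=(7.3863,-7.9764) cross=-32.023
θ=349°:   branch + wants cross > 0 → take C=(4.5402,7.2132) (cross=32.023)
θ=349°: ex = (C−B)/|BC| = (0.0767,0.9971); ey = (-0.9971,0.0767)
θ=349°: P = B + 2.96·ex + 0.63·ey = (3.5254,2.2364)

θ=187°: -2.27 2.02
θ=210°: -2.20 0.75
θ=224°: -1.93 0.10
θ=349°: 3.53 2.24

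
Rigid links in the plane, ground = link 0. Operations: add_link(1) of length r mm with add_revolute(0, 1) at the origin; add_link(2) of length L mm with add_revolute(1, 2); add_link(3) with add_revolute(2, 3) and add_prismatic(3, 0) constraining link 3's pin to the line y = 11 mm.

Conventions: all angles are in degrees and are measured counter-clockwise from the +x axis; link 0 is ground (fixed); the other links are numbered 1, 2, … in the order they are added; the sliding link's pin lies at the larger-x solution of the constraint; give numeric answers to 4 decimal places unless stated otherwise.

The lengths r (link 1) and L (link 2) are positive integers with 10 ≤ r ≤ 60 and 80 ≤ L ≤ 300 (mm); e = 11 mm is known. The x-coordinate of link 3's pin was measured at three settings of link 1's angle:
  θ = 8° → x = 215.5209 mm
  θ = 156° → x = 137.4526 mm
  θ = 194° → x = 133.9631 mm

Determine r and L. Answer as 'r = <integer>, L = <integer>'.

constraint per measurement: (x − r cos θ)² + (r sin θ − e)² = L²
subtracting the θ₁ and θ₂ equations cancels the r² and L² terms:
r = (x₁² − x₂²) / (2[(x₁cos θ₁ + e sin θ₁) − (x₂cos θ₂ + e sin θ₂)]) = 41.0000 → r = 41
L² = (x₁ − r cos θ₁)² + (r sin θ₁ − e)² = 30625.0000 → L = 175.0000 → L = 175
check at θ₃=194°: x = 133.9631 (printed 133.9631) ✓

r = 41, L = 175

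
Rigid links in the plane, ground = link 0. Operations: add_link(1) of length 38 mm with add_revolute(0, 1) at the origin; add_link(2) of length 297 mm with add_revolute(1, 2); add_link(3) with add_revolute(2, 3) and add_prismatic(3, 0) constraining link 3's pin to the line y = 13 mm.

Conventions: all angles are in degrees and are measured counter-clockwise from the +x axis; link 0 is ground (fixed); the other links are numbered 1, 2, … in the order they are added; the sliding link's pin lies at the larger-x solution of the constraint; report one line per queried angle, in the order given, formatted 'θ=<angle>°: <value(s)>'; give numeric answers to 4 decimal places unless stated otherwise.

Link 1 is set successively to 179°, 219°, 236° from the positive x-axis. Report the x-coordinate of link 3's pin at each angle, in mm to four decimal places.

geometry: r = 38 mm, L = 297 mm, e = 13 mm
θ=179°: crank pin P = (r cos θ, r sin θ) = (-37.994212, 0.663191)
θ=179°: h = r sin θ − e = 0.663191 − 13 = -12.336809
θ=179°: x = r cos θ + √(L² − h²) = -37.994212 + 296.743666 = 258.749453
θ=219°: crank pin P = (r cos θ, r sin θ) = (-29.531547, -23.914175)
θ=219°: h = r sin θ − e = -23.914175 − 13 = -36.914175
θ=219°: x = r cos θ + √(L² − h²) = -29.531547 + 294.697037 = 265.165491
θ=236°: crank pin P = (r cos θ, r sin θ) = (-21.249330, -31.503428)
θ=236°: h = r sin θ − e = -31.503428 − 13 = -44.503428
θ=236°: x = r cos θ + √(L² − h²) = -21.249330 + 293.646803 = 272.397473

θ=179°: 258.7495
θ=219°: 265.1655
θ=236°: 272.3975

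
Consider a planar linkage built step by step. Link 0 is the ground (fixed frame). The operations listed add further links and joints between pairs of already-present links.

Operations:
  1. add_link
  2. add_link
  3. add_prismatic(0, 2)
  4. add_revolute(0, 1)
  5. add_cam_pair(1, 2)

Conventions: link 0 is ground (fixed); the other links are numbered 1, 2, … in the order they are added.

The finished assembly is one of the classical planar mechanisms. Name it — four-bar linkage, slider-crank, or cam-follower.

links: 3 (incl. ground); joints: 1 revolute, 1 prismatic, 1 higher (cam) pair, forming one closed loop
3 links, revolute + prismatic + higher pair in one loop → cam-follower

cam-follower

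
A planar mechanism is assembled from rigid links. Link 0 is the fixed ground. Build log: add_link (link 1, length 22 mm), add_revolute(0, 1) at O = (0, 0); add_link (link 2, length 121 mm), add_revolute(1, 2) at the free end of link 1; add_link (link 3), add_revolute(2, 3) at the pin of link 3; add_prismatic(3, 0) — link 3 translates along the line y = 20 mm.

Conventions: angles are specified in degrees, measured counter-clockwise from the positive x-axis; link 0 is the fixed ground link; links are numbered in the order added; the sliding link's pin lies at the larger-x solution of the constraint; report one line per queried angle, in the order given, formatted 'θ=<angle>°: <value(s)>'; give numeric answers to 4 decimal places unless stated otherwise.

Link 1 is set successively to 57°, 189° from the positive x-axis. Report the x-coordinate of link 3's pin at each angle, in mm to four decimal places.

geometry: r = 22 mm, L = 121 mm, e = 20 mm
θ=57°: crank pin P = (r cos θ, r sin θ) = (11.982059, 18.450752)
θ=57°: h = r sin θ − e = 18.450752 − 20 = -1.549248
θ=57°: x = r cos θ + √(L² − h²) = 11.982059 + 120.990082 = 132.972140
θ=189°: crank pin P = (r cos θ, r sin θ) = (-21.729143, -3.441558)
θ=189°: h = r sin θ − e = -3.441558 − 20 = -23.441558
θ=189°: x = r cos θ + √(L² − h²) = -21.729143 + 118.707596 = 96.978453

θ=57°: 132.9721
θ=189°: 96.9785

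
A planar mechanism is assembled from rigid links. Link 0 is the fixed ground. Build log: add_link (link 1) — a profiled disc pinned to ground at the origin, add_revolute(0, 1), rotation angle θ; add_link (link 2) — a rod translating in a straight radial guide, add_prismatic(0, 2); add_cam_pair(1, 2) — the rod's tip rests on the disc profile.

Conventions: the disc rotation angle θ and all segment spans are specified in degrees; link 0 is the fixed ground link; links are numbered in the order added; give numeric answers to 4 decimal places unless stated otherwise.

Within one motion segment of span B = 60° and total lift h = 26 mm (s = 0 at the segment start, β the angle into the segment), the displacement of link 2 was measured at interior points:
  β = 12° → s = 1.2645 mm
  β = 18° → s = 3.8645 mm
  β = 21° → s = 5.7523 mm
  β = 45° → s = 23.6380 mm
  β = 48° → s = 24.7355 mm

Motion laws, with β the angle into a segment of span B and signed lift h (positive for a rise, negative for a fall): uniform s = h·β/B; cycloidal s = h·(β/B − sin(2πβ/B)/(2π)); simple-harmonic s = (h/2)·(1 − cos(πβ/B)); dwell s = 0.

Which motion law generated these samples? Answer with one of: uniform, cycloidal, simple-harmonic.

candidates at β/B = r: uniform s = h·r (linear in β); cycloidal s = h·(r − sin(2πr)/(2π)); simple-harmonic s = (h/2)(1 − cos(πr))
β=12°: printed 1.2645 | uniform 5.2000, cycloidal 1.2645, simple-harmonic 2.4828
β=18°: printed 3.8645 | uniform 7.8000, cycloidal 3.8645, simple-harmonic 5.3588
β=21°: printed 5.7523 | uniform 9.1000, cycloidal 5.7523, simple-harmonic 7.0981
β=45°: printed 23.6380 | uniform 19.5000, cycloidal 23.6380, simple-harmonic 22.1924
β=48°: printed 24.7355 | uniform 20.8000, cycloidal 24.7355, simple-harmonic 23.5172
only one law matches every sample → cycloidal

cycloidal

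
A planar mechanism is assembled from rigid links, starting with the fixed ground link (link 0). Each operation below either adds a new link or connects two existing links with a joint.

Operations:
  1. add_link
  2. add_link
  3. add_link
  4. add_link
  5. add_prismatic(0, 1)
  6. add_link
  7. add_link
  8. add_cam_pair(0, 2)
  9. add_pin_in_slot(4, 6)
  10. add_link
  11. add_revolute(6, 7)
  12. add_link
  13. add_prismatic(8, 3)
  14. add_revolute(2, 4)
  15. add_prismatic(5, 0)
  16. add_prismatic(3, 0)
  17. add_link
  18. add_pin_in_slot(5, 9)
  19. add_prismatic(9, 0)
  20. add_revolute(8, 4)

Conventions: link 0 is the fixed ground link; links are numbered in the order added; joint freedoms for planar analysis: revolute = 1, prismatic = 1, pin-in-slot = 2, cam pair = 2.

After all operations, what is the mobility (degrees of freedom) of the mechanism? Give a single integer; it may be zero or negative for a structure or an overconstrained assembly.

ground; <1,0,0>
#1 <2,0,0>
#2 <3,0,0>
#3 <4,0,0>
#4 <5,0,0>
P:0↔1 J1 <5,1,0>
#5 <6,1,0>
#6 <7,1,0>
C:0↔2 J2 <7,1,1>
PS:4↔6 J2 <7,1,2>
#7 <8,1,2>
R:6↔7 J1 <8,2,2>
#8 <9,2,2>
P:8↔3 J1 <9,3,2>
R:2↔4 J1 <9,4,2>
P:5↔0 J1 <9,5,2>
P:3↔0 J1 <9,6,2>
#9 <10,6,2>
PS:5↔9 J2 <10,6,3>
P:9↔0 J1 <10,7,3>
R:8↔4 J1 <10,8,3>
3×9 − 2×8 − 1×3 = 8

M = 8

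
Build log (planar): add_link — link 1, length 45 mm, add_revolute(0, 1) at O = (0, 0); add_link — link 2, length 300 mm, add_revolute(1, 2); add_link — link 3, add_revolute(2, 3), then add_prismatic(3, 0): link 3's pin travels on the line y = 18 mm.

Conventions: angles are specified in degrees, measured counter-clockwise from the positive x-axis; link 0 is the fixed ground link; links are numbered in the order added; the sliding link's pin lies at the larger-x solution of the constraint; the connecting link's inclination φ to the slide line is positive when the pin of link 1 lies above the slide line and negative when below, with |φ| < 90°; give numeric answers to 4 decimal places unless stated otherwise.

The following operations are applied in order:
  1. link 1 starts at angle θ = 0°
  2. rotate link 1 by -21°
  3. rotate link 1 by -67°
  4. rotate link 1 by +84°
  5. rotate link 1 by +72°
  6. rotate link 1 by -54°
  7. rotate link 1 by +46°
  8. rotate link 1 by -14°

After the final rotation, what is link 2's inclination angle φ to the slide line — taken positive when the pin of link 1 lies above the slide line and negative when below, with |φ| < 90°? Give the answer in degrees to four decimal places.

geometry: r = 45 mm, L = 300 mm, e = 18 mm; θ starts at 0°
rotate link 1 by -21°: θ ← 0° -21° = -21°
rotate link 1 by -67°: θ ← -21° -67° = -88°
rotate link 1 by +84°: θ ← -88° +84° = -4°
rotate link 1 by +72°: θ ← -4° +72° = 68°
rotate link 1 by -54°: θ ← 68° -54° = 14°
rotate link 1 by +46°: θ ← 14° +46° = 60°
rotate link 1 by -14°: θ ← 60° -14° = 46°
h = r sin θ − e = 32.370291 − 18 = 14.370291
sin φ = h / L = 14.370291 / 300 = 0.04790097
φ = arcsin(0.04790097) = 2.745574°

2.7456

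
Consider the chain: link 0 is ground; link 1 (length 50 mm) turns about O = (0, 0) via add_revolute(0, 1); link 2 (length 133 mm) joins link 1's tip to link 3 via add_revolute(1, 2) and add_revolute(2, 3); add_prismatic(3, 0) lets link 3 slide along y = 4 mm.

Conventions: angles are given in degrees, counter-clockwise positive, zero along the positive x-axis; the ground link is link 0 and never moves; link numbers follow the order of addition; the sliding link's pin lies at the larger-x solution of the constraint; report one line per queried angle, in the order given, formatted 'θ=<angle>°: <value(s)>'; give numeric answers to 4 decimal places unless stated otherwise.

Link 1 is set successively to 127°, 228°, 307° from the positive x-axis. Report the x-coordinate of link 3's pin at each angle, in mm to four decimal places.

geometry: r = 50 mm, L = 133 mm, e = 4 mm
θ=127°: crank pin P = (r cos θ, r sin θ) = (-30.090751, 39.931776)
θ=127°: h = r sin θ − e = 39.931776 − 4 = 35.931776
θ=127°: x = r cos θ + √(L² − h²) = -30.090751 + 128.054315 = 97.963564
θ=228°: crank pin P = (r cos θ, r sin θ) = (-33.456530, -37.157241)
θ=228°: h = r sin θ − e = -37.157241 − 4 = -41.157241
θ=228°: x = r cos θ + √(L² − h²) = -33.456530 + 126.471663 = 93.015132
θ=307°: crank pin P = (r cos θ, r sin θ) = (30.090751, -39.931776)
θ=307°: h = r sin θ − e = -39.931776 − 4 = -43.931776
θ=307°: x = r cos θ + √(L² − h²) = 30.090751 + 125.534852 = 155.625603

θ=127°: 97.9636
θ=228°: 93.0151
θ=307°: 155.6256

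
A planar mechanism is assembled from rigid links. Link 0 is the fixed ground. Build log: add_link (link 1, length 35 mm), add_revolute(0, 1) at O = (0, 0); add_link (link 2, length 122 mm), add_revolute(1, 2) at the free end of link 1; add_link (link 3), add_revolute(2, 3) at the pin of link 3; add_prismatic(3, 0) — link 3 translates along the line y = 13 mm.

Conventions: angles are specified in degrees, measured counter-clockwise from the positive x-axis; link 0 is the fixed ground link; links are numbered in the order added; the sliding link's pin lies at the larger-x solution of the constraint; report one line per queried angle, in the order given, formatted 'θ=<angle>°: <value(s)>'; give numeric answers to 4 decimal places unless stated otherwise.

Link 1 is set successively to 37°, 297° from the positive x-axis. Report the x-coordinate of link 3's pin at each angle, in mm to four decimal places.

geometry: r = 35 mm, L = 122 mm, e = 13 mm
θ=37°: crank pin P = (r cos θ, r sin θ) = (27.952243, 21.063526)
θ=37°: h = r sin θ − e = 21.063526 − 13 = 8.063526
θ=37°: x = r cos θ + √(L² − h²) = 27.952243 + 121.733231 = 149.685474
θ=297°: crank pin P = (r cos θ, r sin θ) = (15.889667, -31.185228)
θ=297°: h = r sin θ − e = -31.185228 − 13 = -44.185228
θ=297°: x = r cos θ + √(L² − h²) = 15.889667 + 113.717481 = 129.607149

θ=37°: 149.6855
θ=297°: 129.6071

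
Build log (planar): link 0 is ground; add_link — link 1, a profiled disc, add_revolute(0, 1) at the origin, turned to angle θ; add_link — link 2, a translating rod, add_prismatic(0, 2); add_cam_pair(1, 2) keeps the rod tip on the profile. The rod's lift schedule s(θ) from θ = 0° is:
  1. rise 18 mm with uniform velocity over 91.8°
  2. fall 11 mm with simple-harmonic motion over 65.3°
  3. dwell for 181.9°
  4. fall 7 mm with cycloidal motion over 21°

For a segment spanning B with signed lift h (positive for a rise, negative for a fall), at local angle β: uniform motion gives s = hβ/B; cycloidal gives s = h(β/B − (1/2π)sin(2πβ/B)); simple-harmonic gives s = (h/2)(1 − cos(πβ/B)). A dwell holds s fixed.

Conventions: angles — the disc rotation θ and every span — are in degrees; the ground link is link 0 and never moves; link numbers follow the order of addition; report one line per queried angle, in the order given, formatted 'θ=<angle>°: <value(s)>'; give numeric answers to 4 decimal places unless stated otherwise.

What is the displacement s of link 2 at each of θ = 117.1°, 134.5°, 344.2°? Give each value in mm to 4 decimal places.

seg 1 [0°–91.8°] uniform, h=18: full span → s += 18 → s = 18.0000
seg 2 [91.8°–157.1°] simple-harmonic, h=-11: θ=117.1° here. β=25.3, B=65.3. -11/2·(1 − cos(π·0.3874)) = -3.5954 → s = 14.4046
seg 2 [91.8°–157.1°] simple-harmonic, h=-11: θ=134.5° here. β=42.7, B=65.3. -11/2·(1 − cos(π·0.6539)) = -8.0569 → s = 9.9431
seg 2 [91.8°–157.1°] simple-harmonic, h=-11: full span → s += -11 → s = 7.0000
seg 3 [157.1°–339°] dwell: s stays 7.0000
seg 4 [339°–360°] cycloidal, h=-7: θ=344.2° here. β=5.2, B=21. -7·(0.2476 − sin(2π·0.2476)/(2π)) = -0.6194 → s = 6.3806

θ=117.1°: 14.4046
θ=134.5°: 9.9431
θ=344.2°: 6.3806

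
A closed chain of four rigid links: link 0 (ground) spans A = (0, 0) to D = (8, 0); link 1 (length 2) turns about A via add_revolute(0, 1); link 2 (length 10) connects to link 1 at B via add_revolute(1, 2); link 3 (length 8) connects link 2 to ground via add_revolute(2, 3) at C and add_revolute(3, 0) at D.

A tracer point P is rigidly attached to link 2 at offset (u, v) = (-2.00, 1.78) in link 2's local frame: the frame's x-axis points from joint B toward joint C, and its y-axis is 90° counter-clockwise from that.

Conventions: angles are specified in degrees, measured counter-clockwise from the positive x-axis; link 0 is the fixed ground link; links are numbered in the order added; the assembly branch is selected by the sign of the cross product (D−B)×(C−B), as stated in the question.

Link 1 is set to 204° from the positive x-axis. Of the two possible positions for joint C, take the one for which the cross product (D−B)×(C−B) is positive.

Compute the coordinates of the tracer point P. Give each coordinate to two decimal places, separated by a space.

A=(0,0), D=(8.00,0)
B = A + 2.00·(cos204°, sin204°) = (-1.8271, -0.8135)
|BD| = 9.8607
circle(B,10.00) ∩ circle(D,8.00): a=6.7558, h=7.3729
  candidates: C₊=(4.2974,7.0916) cross=72.702; C₋=(5.5139,-7.6039) cross=-72.702
  branch + wants cross > 0 → take C=(4.2974,7.0916) (cross=72.702)
ex = (C−B)/|BC| = (0.6125,0.7905); ey = (-0.7905,0.6125)
P = B + -2.00·ex + 1.78·ey = (-4.4591,-1.3043)

-4.46 -1.30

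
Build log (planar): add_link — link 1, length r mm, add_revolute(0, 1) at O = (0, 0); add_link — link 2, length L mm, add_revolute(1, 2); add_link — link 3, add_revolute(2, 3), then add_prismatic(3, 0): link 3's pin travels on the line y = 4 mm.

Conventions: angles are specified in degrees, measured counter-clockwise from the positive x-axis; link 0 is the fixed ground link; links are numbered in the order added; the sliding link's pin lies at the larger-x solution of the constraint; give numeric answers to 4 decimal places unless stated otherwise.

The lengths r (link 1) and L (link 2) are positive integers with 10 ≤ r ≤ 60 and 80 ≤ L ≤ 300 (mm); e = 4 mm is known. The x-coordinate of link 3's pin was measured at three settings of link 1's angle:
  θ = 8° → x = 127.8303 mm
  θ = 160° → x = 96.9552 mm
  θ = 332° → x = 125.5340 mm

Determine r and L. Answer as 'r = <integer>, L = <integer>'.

constraint per measurement: (x − r cos θ)² + (r sin θ − e)² = L²
subtracting the θ₁ and θ₂ equations cancels the r² and L² terms:
r = (x₁² − x₂²) / (2[(x₁cos θ₁ + e sin θ₁) − (x₂cos θ₂ + e sin θ₂)]) = 16.0000 → r = 16
L² = (x₁ − r cos θ₁)² + (r sin θ₁ − e)² = 12544.0110 → L = 112.0000 → L = 112
check at θ₃=332°: x = 125.5340 (printed 125.5340) ✓

r = 16, L = 112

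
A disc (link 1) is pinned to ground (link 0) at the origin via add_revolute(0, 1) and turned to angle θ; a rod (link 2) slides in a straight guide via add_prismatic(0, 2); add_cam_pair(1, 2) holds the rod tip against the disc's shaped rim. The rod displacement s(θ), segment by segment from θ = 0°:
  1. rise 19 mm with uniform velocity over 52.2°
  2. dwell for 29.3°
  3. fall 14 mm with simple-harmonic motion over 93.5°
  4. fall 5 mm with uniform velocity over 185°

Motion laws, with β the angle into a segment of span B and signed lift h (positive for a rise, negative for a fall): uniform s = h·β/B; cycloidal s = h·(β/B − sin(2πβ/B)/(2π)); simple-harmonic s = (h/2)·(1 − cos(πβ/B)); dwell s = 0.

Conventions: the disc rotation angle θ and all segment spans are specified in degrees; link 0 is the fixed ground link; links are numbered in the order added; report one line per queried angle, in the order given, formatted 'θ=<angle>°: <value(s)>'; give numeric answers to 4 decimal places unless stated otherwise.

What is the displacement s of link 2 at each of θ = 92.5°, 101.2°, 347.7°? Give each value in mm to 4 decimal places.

segment 1 (0° to 52.2°, uniform, h = 19) is passed completely: s = 0.0000 + (19) = 19.0000
segment 2 (52.2° to 81.5°, dwell): s unchanged at 19.0000
θ = 92.5° falls in segment 3 (81.5° to 175°, simple-harmonic, h = -14): β = 92.5 − 81.5 = 11°, B = 93.5°; Δs = -14/2·(1 − cos(π·0.1176)) = -0.4727; s = 19.0000 − 0.4727 = 18.5273
θ = 101.2° falls in segment 3 (81.5° to 175°, simple-harmonic, h = -14): β = 101.2 − 81.5 = 19.7°, B = 93.5°; Δs = -14/2·(1 − cos(π·0.2107)) = -1.4783; s = 19.0000 − 1.4783 = 17.5217
segment 3 (81.5° to 175°, simple-harmonic, h = -14) is passed completely: s = 19.0000 + (-14) = 5.0000
θ = 347.7° falls in segment 4 (175° to 360°, uniform, h = -5): β = 347.7 − 175 = 172.7°, B = 185°; Δs = -5·172.7/185 = -4.6676; s = 5.0000 − 4.6676 = 0.3324

θ=92.5°: 18.5273
θ=101.2°: 17.5217
θ=347.7°: 0.3324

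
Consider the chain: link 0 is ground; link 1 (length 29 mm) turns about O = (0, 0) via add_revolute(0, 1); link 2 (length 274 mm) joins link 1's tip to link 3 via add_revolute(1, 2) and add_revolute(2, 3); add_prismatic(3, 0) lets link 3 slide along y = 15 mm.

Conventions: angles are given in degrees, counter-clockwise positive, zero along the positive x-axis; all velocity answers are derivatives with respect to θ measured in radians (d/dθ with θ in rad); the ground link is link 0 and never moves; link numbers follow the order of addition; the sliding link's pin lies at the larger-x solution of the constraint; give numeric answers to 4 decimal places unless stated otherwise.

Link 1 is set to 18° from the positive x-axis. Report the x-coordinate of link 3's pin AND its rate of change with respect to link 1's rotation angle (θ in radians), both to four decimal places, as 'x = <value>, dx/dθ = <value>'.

geometry: r = 29 mm, L = 274 mm, e = 15 mm
crank pin P = (r cos θ, r sin θ) = (27.580639, 8.961493)
h = r sin θ − e = 8.961493 − 15 = -6.038507
x = r cos θ + √(L² − h²) = 27.580639 + 273.933453 = 301.514092
dx/dθ = −r sin θ − h·r cos θ/√(L² − h²) (θ in radians; h = -6.038507) = -8.353513

x = 301.5141, dx/dθ = -8.3535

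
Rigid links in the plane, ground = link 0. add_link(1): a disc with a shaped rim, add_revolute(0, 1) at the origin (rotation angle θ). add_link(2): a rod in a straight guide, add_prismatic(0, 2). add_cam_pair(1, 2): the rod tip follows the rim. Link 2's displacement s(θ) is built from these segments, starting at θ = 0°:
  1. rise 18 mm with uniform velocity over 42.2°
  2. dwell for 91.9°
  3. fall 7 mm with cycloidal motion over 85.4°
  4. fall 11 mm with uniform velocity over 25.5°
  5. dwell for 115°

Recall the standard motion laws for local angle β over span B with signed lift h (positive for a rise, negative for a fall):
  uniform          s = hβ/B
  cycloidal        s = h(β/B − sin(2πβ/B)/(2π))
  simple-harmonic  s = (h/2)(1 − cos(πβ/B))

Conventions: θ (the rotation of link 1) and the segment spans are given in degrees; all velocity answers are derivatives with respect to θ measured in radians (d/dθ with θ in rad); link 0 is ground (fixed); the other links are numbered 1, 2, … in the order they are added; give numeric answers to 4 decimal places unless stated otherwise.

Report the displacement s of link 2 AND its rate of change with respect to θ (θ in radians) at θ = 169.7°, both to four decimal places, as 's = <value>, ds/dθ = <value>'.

segment 1 (0° to 42.2°, uniform, h = 18) is passed completely: s = 0.0000 + (18) = 18.0000
segment 2 (42.2° to 134.1°, dwell): s unchanged at 18.0000
θ = 169.7° falls in segment 3 (134.1° to 219.5°, cycloidal, h = -7): β = 169.7 − 134.1 = 35.6°, B = 85.4°; Δs = -7·(0.4169 − sin(2π·0.4169)/(2π)) = -2.3622; s = 18.0000 − 2.3622 = 15.6378
velocity in seg [134.1°–219.5°] (cycloidal), θ in radians: β = 35.6° = 0.6213 rad, B = 85.4° = 1.4905 rad; ds/dθ = (h/B)(1 − cos(2πβ/B)) = ((-7)/1.4905)(1 − cos(2π·0.4169)) = -8.766432 mm/rad

s = 15.6378, ds/dθ = -8.7664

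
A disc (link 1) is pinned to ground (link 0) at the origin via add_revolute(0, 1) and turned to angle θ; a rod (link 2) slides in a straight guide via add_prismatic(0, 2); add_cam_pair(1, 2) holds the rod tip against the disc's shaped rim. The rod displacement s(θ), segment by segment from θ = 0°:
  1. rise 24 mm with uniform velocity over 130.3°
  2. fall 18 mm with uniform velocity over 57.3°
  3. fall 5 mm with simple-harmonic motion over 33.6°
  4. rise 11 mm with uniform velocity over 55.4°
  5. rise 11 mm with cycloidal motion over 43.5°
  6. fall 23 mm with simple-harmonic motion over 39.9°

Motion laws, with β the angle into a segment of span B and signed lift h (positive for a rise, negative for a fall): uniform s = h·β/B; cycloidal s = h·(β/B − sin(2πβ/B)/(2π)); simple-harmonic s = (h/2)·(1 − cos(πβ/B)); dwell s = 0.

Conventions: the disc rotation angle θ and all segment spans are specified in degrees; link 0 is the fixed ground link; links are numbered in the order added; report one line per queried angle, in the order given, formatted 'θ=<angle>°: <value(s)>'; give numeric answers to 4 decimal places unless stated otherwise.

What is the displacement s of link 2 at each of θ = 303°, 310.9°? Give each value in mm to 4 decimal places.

segment 1 (0° to 130.3°, uniform, h = 24) is passed completely: s = 0.0000 + (24) = 24.0000
segment 2 (130.3° to 187.6°, uniform, h = -18) is passed completely: s = 24.0000 + (-18) = 6.0000
segment 3 (187.6° to 221.2°, simple-harmonic, h = -5) is passed completely: s = 6.0000 + (-5) = 1.0000
segment 4 (221.2° to 276.6°, uniform, h = 11) is passed completely: s = 1.0000 + (11) = 12.0000
θ = 303° falls in segment 5 (276.6° to 320.1°, cycloidal, h = 11): β = 303 − 276.6 = 26.4°, B = 43.5°; Δs = 11·(0.6069 − sin(2π·0.6069)/(2π)) = 7.7653; s = 12.0000 + 7.7653 = 19.7653
θ = 310.9° falls in segment 5 (276.6° to 320.1°, cycloidal, h = 11): β = 310.9 − 276.6 = 34.3°, B = 43.5°; Δs = 11·(0.7885 − sin(2π·0.7885)/(2π)) = 10.3733; s = 12.0000 + 10.3733 = 22.3733

θ=303°: 19.7653
θ=310.9°: 22.3733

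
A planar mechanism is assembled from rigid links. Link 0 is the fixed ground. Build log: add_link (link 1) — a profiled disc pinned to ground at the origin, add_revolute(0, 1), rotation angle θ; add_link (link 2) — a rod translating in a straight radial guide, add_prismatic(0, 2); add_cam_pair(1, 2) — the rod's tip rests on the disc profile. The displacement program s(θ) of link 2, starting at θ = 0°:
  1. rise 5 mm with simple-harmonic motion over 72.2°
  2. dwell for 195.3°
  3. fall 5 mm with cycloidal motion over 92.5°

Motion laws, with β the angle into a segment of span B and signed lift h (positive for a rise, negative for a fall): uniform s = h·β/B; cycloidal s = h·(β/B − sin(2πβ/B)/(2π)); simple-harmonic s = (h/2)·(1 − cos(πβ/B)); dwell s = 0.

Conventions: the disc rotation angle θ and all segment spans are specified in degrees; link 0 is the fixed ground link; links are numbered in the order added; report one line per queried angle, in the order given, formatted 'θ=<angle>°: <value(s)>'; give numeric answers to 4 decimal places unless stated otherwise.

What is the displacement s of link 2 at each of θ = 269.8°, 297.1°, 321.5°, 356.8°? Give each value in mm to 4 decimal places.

seg 1 [0°–72.2°] simple-harmonic, h=5: full span → s += 5 → s = 5.0000
seg 2 [72.2°–267.5°] dwell: s stays 5.0000
seg 3 [267.5°–360°] cycloidal, h=-5: θ=269.8° here. β=2.3, B=92.5. -5·(0.0249 − sin(2π·0.0249)/(2π)) = -0.0005 → s = 4.9995
seg 3 [267.5°–360°] cycloidal, h=-5: θ=297.1° here. β=29.6, B=92.5. -5·(0.3200 − sin(2π·0.3200)/(2π)) = -0.8800 → s = 4.1200
seg 3 [267.5°–360°] cycloidal, h=-5: θ=321.5° here. β=54, B=92.5. -5·(0.5838 − sin(2π·0.5838)/(2π)) = -3.3188 → s = 1.6812
seg 3 [267.5°–360°] cycloidal, h=-5: θ=356.8° here. β=89.3, B=92.5. -5·(0.9654 − sin(2π·0.9654)/(2π)) = -4.9986 → s = 0.0014

θ=269.8°: 4.9995
θ=297.1°: 4.1200
θ=321.5°: 1.6812
θ=356.8°: 0.0014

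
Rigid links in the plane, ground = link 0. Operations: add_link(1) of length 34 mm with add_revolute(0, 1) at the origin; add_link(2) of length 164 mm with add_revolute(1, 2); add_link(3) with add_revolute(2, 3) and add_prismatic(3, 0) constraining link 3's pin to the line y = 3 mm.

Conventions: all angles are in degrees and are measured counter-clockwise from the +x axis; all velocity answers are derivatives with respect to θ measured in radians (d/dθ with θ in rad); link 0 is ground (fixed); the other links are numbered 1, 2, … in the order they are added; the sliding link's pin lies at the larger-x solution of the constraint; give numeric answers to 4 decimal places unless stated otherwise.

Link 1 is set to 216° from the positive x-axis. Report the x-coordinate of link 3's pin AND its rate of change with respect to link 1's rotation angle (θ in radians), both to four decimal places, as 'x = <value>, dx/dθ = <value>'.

geometry: r = 34 mm, L = 164 mm, e = 3 mm
crank pin P = (r cos θ, r sin θ) = (-27.506578, -19.984699)
h = r sin θ − e = -19.984699 − 3 = -22.984699
x = r cos θ + √(L² − h²) = -27.506578 + 162.381352 = 134.874775
dx/dθ = −r sin θ − h·r cos θ/√(L² − h²) (θ in radians; h = -22.984699) = 16.091207

x = 134.8748, dx/dθ = 16.0912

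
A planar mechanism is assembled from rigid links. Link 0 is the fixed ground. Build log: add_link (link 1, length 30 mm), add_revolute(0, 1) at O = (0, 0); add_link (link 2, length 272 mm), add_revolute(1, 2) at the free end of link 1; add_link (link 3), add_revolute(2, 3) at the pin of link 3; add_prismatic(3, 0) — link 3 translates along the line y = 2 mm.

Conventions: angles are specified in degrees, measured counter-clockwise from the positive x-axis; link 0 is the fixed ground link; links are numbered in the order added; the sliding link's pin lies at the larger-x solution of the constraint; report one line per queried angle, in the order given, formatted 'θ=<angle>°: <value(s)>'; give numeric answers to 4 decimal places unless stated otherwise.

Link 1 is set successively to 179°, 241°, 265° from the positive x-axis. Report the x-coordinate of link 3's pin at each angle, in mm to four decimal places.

geometry: r = 30 mm, L = 272 mm, e = 2 mm
θ=179°: crank pin P = (r cos θ, r sin θ) = (-29.995431, 0.523572)
θ=179°: h = r sin θ − e = 0.523572 − 2 = -1.476428
θ=179°: x = r cos θ + √(L² − h²) = -29.995431 + 271.995993 = 242.000562
θ=241°: crank pin P = (r cos θ, r sin θ) = (-14.544289, -26.238591)
θ=241°: h = r sin θ − e = -26.238591 − 2 = -28.238591
θ=241°: x = r cos θ + √(L² − h²) = -14.544289 + 270.530187 = 255.985898
θ=265°: crank pin P = (r cos θ, r sin θ) = (-2.614672, -29.885841)
θ=265°: h = r sin θ − e = -29.885841 − 2 = -31.885841
θ=265°: x = r cos θ + √(L² − h²) = -2.614672 + 270.124588 = 267.509916

θ=179°: 242.0006
θ=241°: 255.9859
θ=265°: 267.5099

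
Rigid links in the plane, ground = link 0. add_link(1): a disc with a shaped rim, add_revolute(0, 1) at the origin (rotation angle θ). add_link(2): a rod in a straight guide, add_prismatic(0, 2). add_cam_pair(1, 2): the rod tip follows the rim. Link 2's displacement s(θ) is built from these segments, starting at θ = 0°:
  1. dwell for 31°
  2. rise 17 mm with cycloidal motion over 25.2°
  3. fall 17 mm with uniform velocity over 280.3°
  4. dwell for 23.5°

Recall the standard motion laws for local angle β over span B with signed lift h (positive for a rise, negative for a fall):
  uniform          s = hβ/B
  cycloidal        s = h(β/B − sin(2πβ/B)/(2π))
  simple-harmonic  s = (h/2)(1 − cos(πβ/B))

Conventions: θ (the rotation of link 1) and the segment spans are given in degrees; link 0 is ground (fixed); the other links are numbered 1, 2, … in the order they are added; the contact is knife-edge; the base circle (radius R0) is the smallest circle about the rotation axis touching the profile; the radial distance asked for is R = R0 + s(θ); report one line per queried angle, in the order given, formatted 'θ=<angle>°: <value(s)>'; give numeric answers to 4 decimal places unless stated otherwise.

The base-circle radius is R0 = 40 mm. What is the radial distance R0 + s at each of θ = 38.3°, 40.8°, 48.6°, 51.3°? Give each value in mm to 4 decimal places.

segment 1 (0° to 31°, dwell): s unchanged at 0.0000
θ = 38.3° falls in segment 2 (31° to 56.2°, cycloidal, h = 17): β = 38.3 − 31 = 7.3°, B = 25.2°; Δs = 17·(0.2897 − sin(2π·0.2897)/(2π)) = 2.3026; s = 0.0000 + 2.3026 = 2.3026
θ = 40.8° falls in segment 2 (31° to 56.2°, cycloidal, h = 17): β = 40.8 − 31 = 9.8°, B = 25.2°; Δs = 17·(0.3889 − sin(2π·0.3889)/(2π)) = 4.8720; s = 0.0000 + 4.8720 = 4.8720
θ = 48.6° falls in segment 2 (31° to 56.2°, cycloidal, h = 17): β = 48.6 − 31 = 17.6°, B = 25.2°; Δs = 17·(0.6984 − sin(2π·0.6984)/(2π)) = 14.4378; s = 0.0000 + 14.4378 = 14.4378
θ = 51.3° falls in segment 2 (31° to 56.2°, cycloidal, h = 17): β = 51.3 − 31 = 20.3°, B = 25.2°; Δs = 17·(0.8056 − sin(2π·0.8056)/(2π)) = 16.2369; s = 0.0000 + 16.2369 = 16.2369
θ=38.3°: R = R0 + s = 40 + 2.3026 = 42.3026
θ=40.8°: R = R0 + s = 40 + 4.8720 = 44.8720
θ=48.6°: R = R0 + s = 40 + 14.4378 = 54.4378
θ=51.3°: R = R0 + s = 40 + 16.2369 = 56.2369

θ=38.3°: 42.3026
θ=40.8°: 44.8720
θ=48.6°: 54.4378
θ=51.3°: 56.2369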